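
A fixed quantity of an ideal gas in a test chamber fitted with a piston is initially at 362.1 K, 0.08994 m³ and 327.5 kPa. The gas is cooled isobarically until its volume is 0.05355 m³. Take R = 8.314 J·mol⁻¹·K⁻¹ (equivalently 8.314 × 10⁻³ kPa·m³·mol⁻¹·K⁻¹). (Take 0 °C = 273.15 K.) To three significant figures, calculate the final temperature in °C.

Isobaric, so V/T is constant: P₂ = P₁; T₂ = T₁·(V₂/V₁) = 215.6 K.

T₂ ≈ -57.6 °C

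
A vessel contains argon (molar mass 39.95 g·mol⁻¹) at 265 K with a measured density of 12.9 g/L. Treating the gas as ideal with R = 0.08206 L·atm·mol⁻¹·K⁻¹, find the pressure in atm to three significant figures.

P ≈ 7.02 atm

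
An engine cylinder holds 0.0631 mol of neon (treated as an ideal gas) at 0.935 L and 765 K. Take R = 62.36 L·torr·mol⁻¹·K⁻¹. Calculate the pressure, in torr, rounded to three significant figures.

P ≈ 3.22e+03 torr

PV = nRT ⇒ P = nRT/V = (0.0631 × 62.36 × 765) / 0.935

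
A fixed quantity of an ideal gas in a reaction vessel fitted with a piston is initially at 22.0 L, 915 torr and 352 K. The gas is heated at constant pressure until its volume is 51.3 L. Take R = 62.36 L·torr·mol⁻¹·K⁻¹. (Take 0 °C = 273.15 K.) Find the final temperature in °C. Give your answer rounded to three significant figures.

P constant ⇒ V ∝ T: P₂ = P₁; T₂ = T₁·(V₂/V₁) = 820.8 K.

T₂ ≈ 548 °C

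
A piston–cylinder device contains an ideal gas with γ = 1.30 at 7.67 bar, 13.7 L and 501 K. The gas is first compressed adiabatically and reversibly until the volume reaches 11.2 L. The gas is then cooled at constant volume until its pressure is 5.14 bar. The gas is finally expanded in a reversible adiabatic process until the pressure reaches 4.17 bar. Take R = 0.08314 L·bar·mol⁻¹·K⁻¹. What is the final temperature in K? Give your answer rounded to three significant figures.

Adiabatic (γ = 1.30), T V^(γ−1) and P V^γ constant: T₂ = T₁·(V₁/V₂)^(γ−1) = 532.2 K; P₂ = P₁·(V₁/V₂)^γ = 9.967 bar.
Isochoric, so P/T is constant: V₃ = V₂; T₃ = T₂·(P₃/P₂) = 274.5 K.
Reversible adiabatic, γ = 1.30: T₄ = T₃·(P₄/P₃)^((γ−1)/γ) = 261.5 K; V₄ = V₃·(P₃/P₄)^(1/γ) = 13.15 L.

T₄ ≈ 262 K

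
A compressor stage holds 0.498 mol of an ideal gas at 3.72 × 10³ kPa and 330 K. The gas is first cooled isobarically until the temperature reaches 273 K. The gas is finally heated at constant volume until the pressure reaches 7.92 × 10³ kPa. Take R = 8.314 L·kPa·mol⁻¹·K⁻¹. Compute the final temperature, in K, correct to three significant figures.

From PV = nRT: V₁ = nRT₁/P₁ = 0.3673 L.
Isobaric, so V/T is constant: P₂ = P₁; V₂ = V₁·(T₂/T₁) = 0.3038 L.
Isochoric, so P/T is constant: V₃ = V₂; T₃ = T₂·(P₃/P₂) = 581.2 K.

T₃ ≈ 581 K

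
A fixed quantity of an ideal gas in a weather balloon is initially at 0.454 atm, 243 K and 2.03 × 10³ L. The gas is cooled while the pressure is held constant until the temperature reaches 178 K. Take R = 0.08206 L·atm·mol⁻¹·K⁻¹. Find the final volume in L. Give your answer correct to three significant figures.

V₂ ≈ 1.49e+03 L

P constant ⇒ V ∝ T: P₂ = P₁; V₂ = V₁·(T₂/T₁) = 1487 L.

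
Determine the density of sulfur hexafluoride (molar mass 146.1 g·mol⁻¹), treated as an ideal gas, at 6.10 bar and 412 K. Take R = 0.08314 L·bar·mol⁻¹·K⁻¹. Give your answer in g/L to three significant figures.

ρ ≈ 26.0 g/L

ρ = PM/(RT) = (6.10 × 146.1) / (0.08314 × 412.0)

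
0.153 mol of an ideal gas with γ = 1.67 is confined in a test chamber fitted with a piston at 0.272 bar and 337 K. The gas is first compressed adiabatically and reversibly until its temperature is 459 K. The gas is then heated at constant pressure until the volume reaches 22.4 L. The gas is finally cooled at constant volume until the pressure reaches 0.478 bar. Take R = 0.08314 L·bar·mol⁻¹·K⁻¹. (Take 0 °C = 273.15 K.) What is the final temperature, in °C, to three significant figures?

From PV = nRT: V₁ = nRT₁/P₁ = 15.76 L.
Reversible adiabatic, γ = 1.67: P₂ = P₁·(T₂/T₁)^(γ/(γ−1)) = 0.5875 bar; V₂ = V₁·(T₁/T₂)^(1/(γ−1)) = 9.938 L.
P constant ⇒ V ∝ T: P₃ = P₂; T₃ = T₂·(V₃/V₂) = 1035 K.
Isochoric, so P/T is constant: V₄ = V₃; T₄ = T₃·(P₄/P₃) = 841.7 K.

T₄ ≈ 569 °C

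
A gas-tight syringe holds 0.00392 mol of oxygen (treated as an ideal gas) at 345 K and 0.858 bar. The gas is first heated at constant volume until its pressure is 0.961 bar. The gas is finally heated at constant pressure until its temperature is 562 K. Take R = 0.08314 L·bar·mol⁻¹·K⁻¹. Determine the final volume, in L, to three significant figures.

From PV = nRT: V₁ = nRT₁/P₁ = 0.1310 L.
V constant ⇒ P ∝ T: V₂ = V₁; T₂ = T₁·(P₂/P₁) = 386.4 K.
P constant ⇒ V ∝ T: P₃ = P₂; V₃ = V₂·(T₃/T₂) = 0.1906 L.

V₃ ≈ 0.191 L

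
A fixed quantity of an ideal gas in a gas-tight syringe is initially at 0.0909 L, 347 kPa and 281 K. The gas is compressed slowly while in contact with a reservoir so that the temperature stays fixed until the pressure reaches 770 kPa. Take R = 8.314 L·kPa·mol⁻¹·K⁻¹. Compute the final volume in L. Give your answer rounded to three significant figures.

Isothermal, so P V is constant: T₂ = T₁; V₂ = V₁·(P₁/P₂) = 0.04096 L.

V₂ ≈ 0.0410 L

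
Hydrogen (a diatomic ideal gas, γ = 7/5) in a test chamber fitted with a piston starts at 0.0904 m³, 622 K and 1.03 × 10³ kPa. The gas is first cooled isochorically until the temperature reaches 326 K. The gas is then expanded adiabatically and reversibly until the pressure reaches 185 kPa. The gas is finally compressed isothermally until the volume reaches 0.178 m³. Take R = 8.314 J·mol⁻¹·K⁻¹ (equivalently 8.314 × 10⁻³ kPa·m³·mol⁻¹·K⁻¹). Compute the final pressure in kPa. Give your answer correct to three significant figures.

Isochoric, so P/T is constant: V₂ = V₁; P₂ = P₁·(T₂/T₁) = 539.8 kPa.
Adiabatic (γ = 7/5), T V^(γ−1) and P V^γ constant: T₃ = T₂·(P₃/P₂)^((γ−1)/γ) = 240.1 K; V₃ = V₂·(P₂/P₃)^(1/γ) = 0.1943 m³.
Isothermal, so P V is constant: T₄ = T₃; P₄ = P₃·(V₃/V₄) = 201.9 kPa.

P₄ ≈ 202 kPa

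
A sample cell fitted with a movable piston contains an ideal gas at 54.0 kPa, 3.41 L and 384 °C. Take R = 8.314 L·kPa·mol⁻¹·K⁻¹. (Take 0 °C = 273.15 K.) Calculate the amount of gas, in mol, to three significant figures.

n ≈ 0.0337 mol

Convert: T = 657.15 K.
PV = nRT ⇒ n = PV/(RT) = (54.0 × 3.41) / (8.314 × 657.15)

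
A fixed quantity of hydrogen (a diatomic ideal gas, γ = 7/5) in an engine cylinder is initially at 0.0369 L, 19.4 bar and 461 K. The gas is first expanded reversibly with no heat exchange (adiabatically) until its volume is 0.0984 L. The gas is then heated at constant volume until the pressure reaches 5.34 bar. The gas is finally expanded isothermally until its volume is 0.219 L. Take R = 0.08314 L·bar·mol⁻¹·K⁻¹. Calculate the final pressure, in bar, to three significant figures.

Adiabatic (γ = 7/5), T V^(γ−1) and P V^γ constant: T₂ = T₁·(V₁/V₂)^(γ−1) = 311.4 K; P₂ = P₁·(V₁/V₂)^γ = 4.914 bar.
Isochoric, so P/T is constant: V₃ = V₂; T₃ = T₂·(P₃/P₂) = 338.4 K.
Isothermal, so P V is constant: T₄ = T₃; P₄ = P₃·(V₃/V₄) = 2.399 bar.

P₄ ≈ 2.40 bar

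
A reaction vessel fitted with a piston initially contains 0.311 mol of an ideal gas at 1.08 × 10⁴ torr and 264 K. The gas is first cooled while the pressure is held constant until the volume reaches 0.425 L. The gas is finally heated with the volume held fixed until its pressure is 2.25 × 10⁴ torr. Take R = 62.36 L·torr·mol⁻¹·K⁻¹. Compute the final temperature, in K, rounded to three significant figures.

T₃ ≈ 493 K

From PV = nRT: V₁ = nRT₁/P₁ = 0.4741 L.
Isobaric, so V/T is constant: P₂ = P₁; T₂ = T₁·(V₂/V₁) = 236.7 K.
V constant ⇒ P ∝ T: V₃ = V₂; T₃ = T₂·(P₃/P₂) = 493.1 K.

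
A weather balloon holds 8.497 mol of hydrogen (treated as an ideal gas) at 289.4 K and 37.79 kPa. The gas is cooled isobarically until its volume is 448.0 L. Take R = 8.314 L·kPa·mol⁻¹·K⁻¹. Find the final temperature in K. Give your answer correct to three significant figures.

From PV = nRT: V₁ = nRT₁/P₁ = 541.0 L.
Isobaric, so V/T is constant: P₂ = P₁; T₂ = T₁·(V₂/V₁) = 239.7 K.

T₂ ≈ 240 K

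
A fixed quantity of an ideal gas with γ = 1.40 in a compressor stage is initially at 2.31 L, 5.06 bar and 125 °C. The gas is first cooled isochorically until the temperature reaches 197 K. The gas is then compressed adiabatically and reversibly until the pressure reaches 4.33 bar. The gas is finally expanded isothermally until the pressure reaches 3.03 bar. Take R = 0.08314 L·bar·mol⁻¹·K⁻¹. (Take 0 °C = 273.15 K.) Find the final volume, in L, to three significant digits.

Convert: T₁ = 398.1 K.
Isochoric, so P/T is constant: V₂ = V₁; P₂ = P₁·(T₂/T₁) = 2.504 bar.
Reversible adiabatic, γ = 1.40: T₃ = T₂·(P₃/P₂)^((γ−1)/γ) = 230.4 K; V₃ = V₂·(P₂/P₃)^(1/γ) = 1.562 L.
T constant ⇒ Boyle's law P V = const: T₄ = T₃; V₄ = V₃·(P₃/P₄) = 2.232 L.

V₄ ≈ 2.23 L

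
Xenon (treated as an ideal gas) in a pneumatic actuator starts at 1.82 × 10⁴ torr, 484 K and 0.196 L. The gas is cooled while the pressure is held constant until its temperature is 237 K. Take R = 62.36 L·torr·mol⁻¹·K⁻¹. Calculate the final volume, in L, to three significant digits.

V₂ ≈ 0.0960 L

Isobaric, so V/T is constant: P₂ = P₁; V₂ = V₁·(T₂/T₁) = 0.09598 L.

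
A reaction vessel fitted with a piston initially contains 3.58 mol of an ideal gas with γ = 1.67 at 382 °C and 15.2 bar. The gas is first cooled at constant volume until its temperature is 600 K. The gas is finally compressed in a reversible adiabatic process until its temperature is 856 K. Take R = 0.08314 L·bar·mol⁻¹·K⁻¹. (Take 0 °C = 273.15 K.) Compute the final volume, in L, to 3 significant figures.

Convert: T₁ = 655.1 K.
From PV = nRT: V₁ = nRT₁/P₁ = 12.83 L.
V constant ⇒ P ∝ T: V₂ = V₁; P₂ = P₁·(T₂/T₁) = 13.92 bar.
Reversible adiabatic, γ = 1.67: P₃ = P₂·(T₃/T₂)^(γ/(γ−1)) = 33.75 bar; V₃ = V₂·(T₂/T₃)^(1/(γ−1)) = 7.548 L.

V₃ ≈ 7.55 L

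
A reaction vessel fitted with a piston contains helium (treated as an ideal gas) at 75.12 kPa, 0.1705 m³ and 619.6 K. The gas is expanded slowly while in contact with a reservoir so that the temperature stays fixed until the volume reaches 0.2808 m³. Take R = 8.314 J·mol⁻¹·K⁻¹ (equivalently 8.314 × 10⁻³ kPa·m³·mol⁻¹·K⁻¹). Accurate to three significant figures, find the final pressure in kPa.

Isothermal, so P V is constant: T₂ = T₁; P₂ = P₁·(V₁/V₂) = 45.61 kPa.

P₂ ≈ 45.6 kPa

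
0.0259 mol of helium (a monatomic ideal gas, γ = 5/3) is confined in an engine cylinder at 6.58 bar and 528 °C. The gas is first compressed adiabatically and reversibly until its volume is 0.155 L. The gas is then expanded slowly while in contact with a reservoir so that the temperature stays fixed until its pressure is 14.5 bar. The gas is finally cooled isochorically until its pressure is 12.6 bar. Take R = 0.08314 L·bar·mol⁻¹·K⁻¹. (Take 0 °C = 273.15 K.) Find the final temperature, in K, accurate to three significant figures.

T₄ ≈ 988 K

Convert: T₁ = 801.1 K.
From PV = nRT: V₁ = nRT₁/P₁ = 0.2622 L.
Reversible adiabatic, γ = 5/3: T₂ = T₁·(V₁/V₂)^(γ−1) = 1137 K; P₂ = P₁·(V₁/V₂)^γ = 15.80 bar.
T constant ⇒ Boyle's law P V = const: T₃ = T₂; V₃ = V₂·(P₂/P₃) = 0.1689 L.
V constant ⇒ P ∝ T: V₄ = V₃; T₄ = T₃·(P₄/P₃) = 988.3 K.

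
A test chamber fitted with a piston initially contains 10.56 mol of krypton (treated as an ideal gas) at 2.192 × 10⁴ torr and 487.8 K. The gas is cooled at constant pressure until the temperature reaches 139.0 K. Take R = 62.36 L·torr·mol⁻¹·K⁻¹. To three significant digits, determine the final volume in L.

From PV = nRT: V₁ = nRT₁/P₁ = 14.65 L.
P constant ⇒ V ∝ T: P₂ = P₁; V₂ = V₁·(T₂/T₁) = 4.176 L.

V₂ ≈ 4.18 L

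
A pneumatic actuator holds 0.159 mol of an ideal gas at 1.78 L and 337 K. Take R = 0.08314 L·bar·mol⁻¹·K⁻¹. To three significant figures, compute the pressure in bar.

P ≈ 2.50 bar

PV = nRT ⇒ P = nRT/V = (0.159 × 0.08314 × 337) / 1.78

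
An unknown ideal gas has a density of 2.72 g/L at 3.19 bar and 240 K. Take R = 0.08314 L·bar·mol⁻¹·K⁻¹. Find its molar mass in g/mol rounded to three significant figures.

M ≈ 17.0 g/mol

ρ = PM/(RT) ⇒ M = ρRT/P = (2.72 × 0.08314 × 240.0) / 3.19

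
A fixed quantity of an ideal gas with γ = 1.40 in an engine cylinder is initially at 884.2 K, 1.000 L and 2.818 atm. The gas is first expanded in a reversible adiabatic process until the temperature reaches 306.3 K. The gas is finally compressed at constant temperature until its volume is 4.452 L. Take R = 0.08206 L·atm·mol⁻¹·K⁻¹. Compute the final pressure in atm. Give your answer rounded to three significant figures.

Adiabatic (γ = 1.40), T V^(γ−1) and P V^γ constant: P₂ = P₁·(T₂/T₁)^(γ/(γ−1)) = 0.06895 atm; V₂ = V₁·(T₁/T₂)^(1/(γ−1)) = 14.16 L.
Isothermal, so P V is constant: T₃ = T₂; P₃ = P₂·(V₂/V₃) = 0.2193 atm.

P₃ ≈ 0.219 atm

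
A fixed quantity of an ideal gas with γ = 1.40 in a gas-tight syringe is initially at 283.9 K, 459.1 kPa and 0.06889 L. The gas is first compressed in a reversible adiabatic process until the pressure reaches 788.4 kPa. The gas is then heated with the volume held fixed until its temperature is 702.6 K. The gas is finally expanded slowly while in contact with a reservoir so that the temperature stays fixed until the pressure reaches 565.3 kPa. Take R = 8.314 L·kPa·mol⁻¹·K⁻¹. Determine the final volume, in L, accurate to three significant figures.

V₄ ≈ 0.138 L

Reversible adiabatic, γ = 1.40: T₂ = T₁·(P₂/P₁)^((γ−1)/γ) = 331.3 K; V₂ = V₁·(P₁/P₂)^(1/γ) = 0.04682 L.
V constant ⇒ P ∝ T: V₃ = V₂; P₃ = P₂·(T₃/T₂) = 1672 kPa.
Isothermal, so P V is constant: T₄ = T₃; V₄ = V₃·(P₃/P₄) = 0.1385 L.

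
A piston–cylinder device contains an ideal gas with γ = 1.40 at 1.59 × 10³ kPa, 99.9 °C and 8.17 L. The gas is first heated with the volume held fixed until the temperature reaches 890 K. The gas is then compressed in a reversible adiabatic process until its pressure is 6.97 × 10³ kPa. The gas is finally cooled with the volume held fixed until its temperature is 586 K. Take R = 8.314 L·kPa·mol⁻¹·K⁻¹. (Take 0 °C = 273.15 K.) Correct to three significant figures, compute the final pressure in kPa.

Convert: T₁ = 373.0 K.
V constant ⇒ P ∝ T: V₂ = V₁; P₂ = P₁·(T₂/T₁) = 3793 kPa.
Reversible adiabatic, γ = 1.40: T₃ = T₂·(P₃/P₂)^((γ−1)/γ) = 1059 K; V₃ = V₂·(P₂/P₃)^(1/γ) = 5.291 L.
V constant ⇒ P ∝ T: V₄ = V₃; P₄ = P₃·(T₄/T₃) = 3857 kPa.

P₄ ≈ 3.86e+03 kPa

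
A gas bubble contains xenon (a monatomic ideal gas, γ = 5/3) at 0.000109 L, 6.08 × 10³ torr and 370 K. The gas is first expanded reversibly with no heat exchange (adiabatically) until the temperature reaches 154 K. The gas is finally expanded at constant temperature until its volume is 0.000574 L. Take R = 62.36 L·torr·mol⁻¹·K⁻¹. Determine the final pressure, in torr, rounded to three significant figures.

P₃ ≈ 481 torr

Adiabatic (γ = 5/3), T V^(γ−1) and P V^γ constant: P₂ = P₁·(T₂/T₁)^(γ/(γ−1)) = 679.5 torr; V₂ = V₁·(T₁/T₂)^(1/(γ−1)) = 0.0004059 L.
Isothermal, so P V is constant: T₃ = T₂; P₃ = P₂·(V₂/V₃) = 480.5 torr.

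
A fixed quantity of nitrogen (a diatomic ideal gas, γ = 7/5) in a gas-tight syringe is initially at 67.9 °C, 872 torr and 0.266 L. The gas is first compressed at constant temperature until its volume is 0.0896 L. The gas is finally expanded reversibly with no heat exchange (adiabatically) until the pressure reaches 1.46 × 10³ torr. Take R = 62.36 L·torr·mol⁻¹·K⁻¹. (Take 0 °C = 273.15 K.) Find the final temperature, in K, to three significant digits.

Convert: T₁ = 341.0 K.
Isothermal, so P V is constant: T₂ = T₁; P₂ = P₁·(V₁/V₂) = 2589 torr.
Reversible adiabatic, γ = 7/5: T₃ = T₂·(P₃/P₂)^((γ−1)/γ) = 289.6 K; V₃ = V₂·(P₂/P₃)^(1/γ) = 0.1349 L.

T₃ ≈ 290 K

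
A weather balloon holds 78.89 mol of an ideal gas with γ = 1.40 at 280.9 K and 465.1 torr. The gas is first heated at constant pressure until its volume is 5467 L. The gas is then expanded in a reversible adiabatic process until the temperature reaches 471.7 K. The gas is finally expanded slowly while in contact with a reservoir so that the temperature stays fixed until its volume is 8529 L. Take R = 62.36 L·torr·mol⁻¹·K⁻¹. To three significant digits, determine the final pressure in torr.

From PV = nRT: V₁ = nRT₁/P₁ = 2971 L.
P constant ⇒ V ∝ T: P₂ = P₁; T₂ = T₁·(V₂/V₁) = 516.9 K.
Reversible adiabatic, γ = 1.40: P₃ = P₂·(T₃/T₂)^(γ/(γ−1)) = 337.7 torr; V₃ = V₂·(T₂/T₃)^(1/(γ−1)) = 6871 L.
T constant ⇒ Boyle's law P V = const: T₄ = T₃; P₄ = P₃·(V₃/V₄) = 272.1 torr.

P₄ ≈ 272 torr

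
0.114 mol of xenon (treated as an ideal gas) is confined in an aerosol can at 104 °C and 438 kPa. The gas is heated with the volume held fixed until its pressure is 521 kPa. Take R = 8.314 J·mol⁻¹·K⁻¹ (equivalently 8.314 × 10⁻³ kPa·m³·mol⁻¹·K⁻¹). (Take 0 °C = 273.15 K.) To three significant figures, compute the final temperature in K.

T₂ ≈ 449 K

Convert: T₁ = 377.1 K.
From PV = nRT: V₁ = nRT₁/P₁ = 0.0008161 m³.
V constant ⇒ P ∝ T: V₂ = V₁; T₂ = T₁·(P₂/P₁) = 448.6 K.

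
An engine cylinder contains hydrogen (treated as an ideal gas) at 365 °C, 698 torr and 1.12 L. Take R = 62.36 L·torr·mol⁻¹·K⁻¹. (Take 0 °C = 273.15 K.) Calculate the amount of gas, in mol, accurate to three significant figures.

Convert: T = 638.15 K.
PV = nRT ⇒ n = PV/(RT) = (698 × 1.12) / (62.36 × 638.15)

n ≈ 0.0196 mol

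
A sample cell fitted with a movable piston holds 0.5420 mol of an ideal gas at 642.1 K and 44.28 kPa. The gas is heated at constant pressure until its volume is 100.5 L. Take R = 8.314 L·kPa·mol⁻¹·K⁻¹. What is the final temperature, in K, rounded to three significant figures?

T₂ ≈ 988 K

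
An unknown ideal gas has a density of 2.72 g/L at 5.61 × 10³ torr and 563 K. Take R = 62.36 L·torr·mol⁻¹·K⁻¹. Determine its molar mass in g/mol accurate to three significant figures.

M ≈ 17.0 g/mol

ρ = PM/(RT) ⇒ M = ρRT/P = (2.72 × 62.36 × 563.0) / 5.61e+03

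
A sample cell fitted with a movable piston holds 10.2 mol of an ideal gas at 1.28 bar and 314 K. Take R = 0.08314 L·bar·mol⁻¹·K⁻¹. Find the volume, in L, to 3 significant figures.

PV = nRT ⇒ V = nRT/P = (10.2 × 0.08314 × 314) / 1.28

V ≈ 208 L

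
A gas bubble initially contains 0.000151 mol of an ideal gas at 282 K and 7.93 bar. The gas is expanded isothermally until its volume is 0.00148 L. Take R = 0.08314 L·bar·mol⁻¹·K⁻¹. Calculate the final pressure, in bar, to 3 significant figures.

P₂ ≈ 2.39 bar

From PV = nRT: V₁ = nRT₁/P₁ = 0.0004464 L.
T constant ⇒ Boyle's law P V = const: T₂ = T₁; P₂ = P₁·(V₁/V₂) = 2.392 bar.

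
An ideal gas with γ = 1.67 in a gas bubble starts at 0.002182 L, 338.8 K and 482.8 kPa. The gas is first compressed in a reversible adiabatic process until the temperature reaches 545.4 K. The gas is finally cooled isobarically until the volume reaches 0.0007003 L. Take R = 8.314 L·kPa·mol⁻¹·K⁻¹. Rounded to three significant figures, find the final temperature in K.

T₃ ≈ 356 K

Reversible adiabatic, γ = 1.67: P₂ = P₁·(T₂/T₁)^(γ/(γ−1)) = 1582 kPa; V₂ = V₁·(T₁/T₂)^(1/(γ−1)) = 0.001072 L.
Isobaric, so V/T is constant: P₃ = P₂; T₃ = T₂·(V₃/V₂) = 356.3 K.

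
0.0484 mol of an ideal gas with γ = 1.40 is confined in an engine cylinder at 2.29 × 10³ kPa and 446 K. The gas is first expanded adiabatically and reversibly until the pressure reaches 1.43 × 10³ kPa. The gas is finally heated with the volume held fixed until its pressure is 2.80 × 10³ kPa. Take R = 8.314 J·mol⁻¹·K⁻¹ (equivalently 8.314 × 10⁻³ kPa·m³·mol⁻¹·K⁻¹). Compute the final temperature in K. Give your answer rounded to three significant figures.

From PV = nRT: V₁ = nRT₁/P₁ = 7.837e-05 m³.
Adiabatic (γ = 1.40), T V^(γ−1) and P V^γ constant: T₂ = T₁·(P₂/P₁)^((γ−1)/γ) = 389.9 K; V₂ = V₁·(P₁/P₂)^(1/γ) = 0.0001097 m³.
V constant ⇒ P ∝ T: V₃ = V₂; T₃ = T₂·(P₃/P₂) = 763.4 K.

T₃ ≈ 763 K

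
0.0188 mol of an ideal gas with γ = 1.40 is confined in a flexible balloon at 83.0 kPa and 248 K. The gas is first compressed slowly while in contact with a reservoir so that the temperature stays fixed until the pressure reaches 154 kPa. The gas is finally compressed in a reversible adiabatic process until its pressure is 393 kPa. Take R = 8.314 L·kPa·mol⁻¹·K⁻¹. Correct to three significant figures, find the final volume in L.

From PV = nRT: V₁ = nRT₁/P₁ = 0.4670 L.
Isothermal, so P V is constant: T₂ = T₁; V₂ = V₁·(P₁/P₂) = 0.2517 L.
Reversible adiabatic, γ = 1.40: T₃ = T₂·(P₃/P₂)^((γ−1)/γ) = 324.1 K; V₃ = V₂·(P₂/P₃)^(1/γ) = 0.1289 L.

V₃ ≈ 0.129 L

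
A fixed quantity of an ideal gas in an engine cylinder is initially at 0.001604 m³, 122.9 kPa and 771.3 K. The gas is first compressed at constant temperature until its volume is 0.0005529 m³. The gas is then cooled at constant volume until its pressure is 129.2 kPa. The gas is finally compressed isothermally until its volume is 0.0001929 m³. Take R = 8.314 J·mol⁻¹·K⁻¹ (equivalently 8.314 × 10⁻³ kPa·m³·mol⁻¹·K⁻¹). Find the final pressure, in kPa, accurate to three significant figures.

P₄ ≈ 370 kPa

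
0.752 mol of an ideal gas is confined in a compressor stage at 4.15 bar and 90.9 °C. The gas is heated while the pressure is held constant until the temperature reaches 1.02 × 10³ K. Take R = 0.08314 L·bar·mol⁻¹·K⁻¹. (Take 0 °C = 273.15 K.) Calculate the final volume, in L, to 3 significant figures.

Convert: T₁ = 364.0 K.
From PV = nRT: V₁ = nRT₁/P₁ = 5.485 L.
Isobaric, so V/T is constant: P₂ = P₁; V₂ = V₁·(T₂/T₁) = 15.37 L.

V₂ ≈ 15.4 L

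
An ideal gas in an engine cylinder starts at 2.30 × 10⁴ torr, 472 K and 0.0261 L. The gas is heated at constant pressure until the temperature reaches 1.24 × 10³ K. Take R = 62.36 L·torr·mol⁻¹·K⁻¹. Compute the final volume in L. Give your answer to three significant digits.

P constant ⇒ V ∝ T: P₂ = P₁; V₂ = V₁·(T₂/T₁) = 0.06857 L.

V₂ ≈ 0.0686 L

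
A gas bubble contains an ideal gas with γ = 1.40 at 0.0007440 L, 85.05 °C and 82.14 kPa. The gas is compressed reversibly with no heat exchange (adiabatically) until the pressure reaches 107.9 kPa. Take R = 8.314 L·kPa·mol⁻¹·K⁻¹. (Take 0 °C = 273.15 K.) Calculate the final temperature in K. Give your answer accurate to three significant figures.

Convert: T₁ = 358.2 K.
Adiabatic (γ = 1.40), T V^(γ−1) and P V^γ constant: T₂ = T₁·(P₂/P₁)^((γ−1)/γ) = 387.2 K; V₂ = V₁·(P₁/P₂)^(1/γ) = 0.0006123 L.

T₂ ≈ 387 K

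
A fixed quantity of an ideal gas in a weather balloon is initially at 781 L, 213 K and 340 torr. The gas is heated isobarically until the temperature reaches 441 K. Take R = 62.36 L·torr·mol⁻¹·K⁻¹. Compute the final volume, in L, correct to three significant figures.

V₂ ≈ 1.62e+03 L

Isobaric, so V/T is constant: P₂ = P₁; V₂ = V₁·(T₂/T₁) = 1617 L.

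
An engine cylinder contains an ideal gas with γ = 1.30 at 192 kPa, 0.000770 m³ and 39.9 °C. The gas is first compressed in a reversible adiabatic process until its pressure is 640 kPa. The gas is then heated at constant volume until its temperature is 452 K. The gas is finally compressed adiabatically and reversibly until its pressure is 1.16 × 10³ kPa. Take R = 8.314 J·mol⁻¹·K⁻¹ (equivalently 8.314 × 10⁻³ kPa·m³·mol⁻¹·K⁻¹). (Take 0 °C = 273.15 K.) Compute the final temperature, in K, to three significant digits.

T₄ ≈ 508 K

Convert: T₁ = 313.0 K.
Reversible adiabatic, γ = 1.30: T₂ = T₁·(P₂/P₁)^((γ−1)/γ) = 413.3 K; V₂ = V₁·(P₁/P₂)^(1/γ) = 0.0003050 m³.
Isochoric, so P/T is constant: V₃ = V₂; P₃ = P₂·(T₃/T₂) = 699.9 kPa.
Adiabatic (γ = 1.30), T V^(γ−1) and P V^γ constant: T₄ = T₃·(P₄/P₃)^((γ−1)/γ) = 507.9 K; V₄ = V₃·(P₃/P₄)^(1/γ) = 0.0002068 m³.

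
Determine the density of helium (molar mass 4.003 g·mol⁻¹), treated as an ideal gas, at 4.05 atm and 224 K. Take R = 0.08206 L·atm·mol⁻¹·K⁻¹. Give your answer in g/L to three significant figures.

ρ ≈ 0.882 g/L

ρ = PM/(RT) = (4.05 × 4.003) / (0.08206 × 224.0)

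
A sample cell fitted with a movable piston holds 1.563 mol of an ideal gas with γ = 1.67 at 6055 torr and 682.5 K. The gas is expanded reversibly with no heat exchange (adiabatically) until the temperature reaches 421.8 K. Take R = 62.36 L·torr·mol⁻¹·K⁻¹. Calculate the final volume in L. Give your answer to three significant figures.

From PV = nRT: V₁ = nRT₁/P₁ = 10.99 L.
Adiabatic (γ = 1.67), T V^(γ−1) and P V^γ constant: P₂ = P₁·(T₂/T₁)^(γ/(γ−1)) = 1825 torr; V₂ = V₁·(T₁/T₂)^(1/(γ−1)) = 22.53 L.

V₂ ≈ 22.5 L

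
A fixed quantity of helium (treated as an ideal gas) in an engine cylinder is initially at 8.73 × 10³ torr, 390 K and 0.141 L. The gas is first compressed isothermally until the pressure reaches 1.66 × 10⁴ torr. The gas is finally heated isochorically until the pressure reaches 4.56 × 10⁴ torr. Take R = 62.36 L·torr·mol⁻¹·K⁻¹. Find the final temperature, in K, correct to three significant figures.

T₃ ≈ 1.07e+03 K

Isothermal, so P V is constant: T₂ = T₁; V₂ = V₁·(P₁/P₂) = 0.07415 L.
V constant ⇒ P ∝ T: V₃ = V₂; T₃ = T₂·(P₃/P₂) = 1071 K.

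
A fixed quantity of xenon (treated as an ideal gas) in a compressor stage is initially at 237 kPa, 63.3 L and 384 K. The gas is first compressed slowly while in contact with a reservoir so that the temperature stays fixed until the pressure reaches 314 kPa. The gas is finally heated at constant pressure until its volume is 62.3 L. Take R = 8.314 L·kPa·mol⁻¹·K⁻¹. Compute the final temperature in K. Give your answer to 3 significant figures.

Isothermal, so P V is constant: T₂ = T₁; V₂ = V₁·(P₁/P₂) = 47.78 L.
Isobaric, so V/T is constant: P₃ = P₂; T₃ = T₂·(V₃/V₂) = 500.7 K.

T₃ ≈ 501 K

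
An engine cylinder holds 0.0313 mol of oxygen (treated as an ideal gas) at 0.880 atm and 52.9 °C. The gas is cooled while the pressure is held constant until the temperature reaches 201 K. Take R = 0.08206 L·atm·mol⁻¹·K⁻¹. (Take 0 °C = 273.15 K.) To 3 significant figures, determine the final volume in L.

V₂ ≈ 0.587 L

Convert: T₁ = 326.0 K.
From PV = nRT: V₁ = nRT₁/P₁ = 0.9517 L.
P constant ⇒ V ∝ T: P₂ = P₁; V₂ = V₁·(T₂/T₁) = 0.5867 L.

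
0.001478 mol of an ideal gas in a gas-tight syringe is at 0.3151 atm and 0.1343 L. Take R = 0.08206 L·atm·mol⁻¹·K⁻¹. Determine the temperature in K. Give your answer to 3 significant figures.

PV = nRT ⇒ T = PV/(nR) = (0.3151 × 0.1343) / (0.001478 × 0.08206)

T ≈ 349 K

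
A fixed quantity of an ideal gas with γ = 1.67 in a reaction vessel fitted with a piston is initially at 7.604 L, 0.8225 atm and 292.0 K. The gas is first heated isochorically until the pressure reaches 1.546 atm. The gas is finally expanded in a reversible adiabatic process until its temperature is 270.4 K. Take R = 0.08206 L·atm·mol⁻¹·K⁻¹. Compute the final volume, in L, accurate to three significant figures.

V constant ⇒ P ∝ T: V₂ = V₁; T₂ = T₁·(P₂/P₁) = 548.9 K.
Adiabatic (γ = 1.67), T V^(γ−1) and P V^γ constant: P₃ = P₂·(T₃/T₂)^(γ/(γ−1)) = 0.2648 atm; V₃ = V₂·(T₂/T₃)^(1/(γ−1)) = 21.87 L.

V₃ ≈ 21.9 L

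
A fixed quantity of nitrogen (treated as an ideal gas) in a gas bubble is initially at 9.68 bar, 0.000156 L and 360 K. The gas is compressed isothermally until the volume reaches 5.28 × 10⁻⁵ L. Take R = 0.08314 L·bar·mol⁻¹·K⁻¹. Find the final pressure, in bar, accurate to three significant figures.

P₂ ≈ 28.6 bar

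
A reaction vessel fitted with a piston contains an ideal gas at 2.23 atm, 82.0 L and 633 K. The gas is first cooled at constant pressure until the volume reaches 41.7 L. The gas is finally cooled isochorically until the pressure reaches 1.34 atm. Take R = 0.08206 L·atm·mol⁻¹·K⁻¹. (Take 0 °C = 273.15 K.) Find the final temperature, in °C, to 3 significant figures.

P constant ⇒ V ∝ T: P₂ = P₁; T₂ = T₁·(V₂/V₁) = 321.9 K.
Isochoric, so P/T is constant: V₃ = V₂; T₃ = T₂·(P₃/P₂) = 193.4 K.

T₃ ≈ -79.7 °C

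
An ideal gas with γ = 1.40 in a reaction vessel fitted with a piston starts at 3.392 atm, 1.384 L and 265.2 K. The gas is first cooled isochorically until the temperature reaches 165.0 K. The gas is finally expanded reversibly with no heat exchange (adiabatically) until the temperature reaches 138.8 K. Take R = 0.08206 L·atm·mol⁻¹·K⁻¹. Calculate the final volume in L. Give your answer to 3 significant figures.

V₃ ≈ 2.13 L

Isochoric, so P/T is constant: V₂ = V₁; P₂ = P₁·(T₂/T₁) = 2.110 atm.
Reversible adiabatic, γ = 1.40: P₃ = P₂·(T₃/T₂)^(γ/(γ−1)) = 1.152 atm; V₃ = V₂·(T₂/T₃)^(1/(γ−1)) = 2.132 L.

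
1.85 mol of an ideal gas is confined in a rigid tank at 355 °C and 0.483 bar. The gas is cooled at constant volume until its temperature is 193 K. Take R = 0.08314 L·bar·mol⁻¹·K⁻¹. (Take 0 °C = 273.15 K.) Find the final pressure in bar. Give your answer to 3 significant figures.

Convert: T₁ = 628.1 K.
From PV = nRT: V₁ = nRT₁/P₁ = 200.0 L.
V constant ⇒ P ∝ T: V₂ = V₁; P₂ = P₁·(T₂/T₁) = 0.1484 bar.

P₂ ≈ 0.148 bar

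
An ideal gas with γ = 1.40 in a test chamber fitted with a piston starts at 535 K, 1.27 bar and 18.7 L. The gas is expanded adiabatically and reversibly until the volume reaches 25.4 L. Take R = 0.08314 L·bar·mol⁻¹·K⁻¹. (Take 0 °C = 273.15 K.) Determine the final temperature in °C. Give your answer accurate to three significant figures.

Adiabatic (γ = 1.40), T V^(γ−1) and P V^γ constant: T₂ = T₁·(V₁/V₂)^(γ−1) = 473.3 K; P₂ = P₁·(V₁/V₂)^γ = 0.8272 bar.

T₂ ≈ 200 °C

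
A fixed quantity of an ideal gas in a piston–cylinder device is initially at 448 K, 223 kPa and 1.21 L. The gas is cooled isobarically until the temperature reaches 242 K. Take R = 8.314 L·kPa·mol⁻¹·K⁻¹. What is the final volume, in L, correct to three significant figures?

P constant ⇒ V ∝ T: P₂ = P₁; V₂ = V₁·(T₂/T₁) = 0.6536 L.

V₂ ≈ 0.654 L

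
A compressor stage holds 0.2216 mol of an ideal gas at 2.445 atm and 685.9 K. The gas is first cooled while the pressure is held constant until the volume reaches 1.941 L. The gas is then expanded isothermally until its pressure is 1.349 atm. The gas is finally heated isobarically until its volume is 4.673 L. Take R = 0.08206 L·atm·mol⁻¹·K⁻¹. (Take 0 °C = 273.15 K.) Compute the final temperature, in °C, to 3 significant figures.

T₄ ≈ 73.5 °C

From PV = nRT: V₁ = nRT₁/P₁ = 5.101 L.
P constant ⇒ V ∝ T: P₂ = P₁; T₂ = T₁·(V₂/V₁) = 261.0 K.
Isothermal, so P V is constant: T₃ = T₂; V₃ = V₂·(P₂/P₃) = 3.518 L.
Isobaric, so V/T is constant: P₄ = P₃; T₄ = T₃·(V₄/V₃) = 346.7 K.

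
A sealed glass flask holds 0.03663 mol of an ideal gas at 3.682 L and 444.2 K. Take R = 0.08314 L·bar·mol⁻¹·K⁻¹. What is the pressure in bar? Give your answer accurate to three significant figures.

PV = nRT ⇒ P = nRT/V = (0.03663 × 0.08314 × 444.2) / 3.682

P ≈ 0.367 bar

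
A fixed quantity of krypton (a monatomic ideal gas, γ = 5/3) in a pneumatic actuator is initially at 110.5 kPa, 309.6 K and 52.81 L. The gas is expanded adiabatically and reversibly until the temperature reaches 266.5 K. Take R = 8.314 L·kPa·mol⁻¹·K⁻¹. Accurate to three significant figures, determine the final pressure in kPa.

P₂ ≈ 76.0 kPa

Reversible adiabatic, γ = 5/3: P₂ = P₁·(T₂/T₁)^(γ/(γ−1)) = 75.96 kPa; V₂ = V₁·(T₁/T₂)^(1/(γ−1)) = 66.13 L.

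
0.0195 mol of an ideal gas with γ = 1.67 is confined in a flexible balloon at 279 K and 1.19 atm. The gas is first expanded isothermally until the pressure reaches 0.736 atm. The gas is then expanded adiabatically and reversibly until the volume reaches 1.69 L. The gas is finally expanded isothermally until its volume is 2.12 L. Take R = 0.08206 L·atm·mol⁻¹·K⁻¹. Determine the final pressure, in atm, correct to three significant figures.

P₄ ≈ 0.106 atm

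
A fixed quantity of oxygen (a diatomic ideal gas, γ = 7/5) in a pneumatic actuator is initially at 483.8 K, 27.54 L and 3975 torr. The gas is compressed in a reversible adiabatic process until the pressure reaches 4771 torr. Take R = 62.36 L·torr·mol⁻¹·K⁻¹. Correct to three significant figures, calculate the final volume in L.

V₂ ≈ 24.2 L

Reversible adiabatic, γ = 7/5: T₂ = T₁·(P₂/P₁)^((γ−1)/γ) = 509.7 K; V₂ = V₁·(P₁/P₂)^(1/γ) = 24.17 L.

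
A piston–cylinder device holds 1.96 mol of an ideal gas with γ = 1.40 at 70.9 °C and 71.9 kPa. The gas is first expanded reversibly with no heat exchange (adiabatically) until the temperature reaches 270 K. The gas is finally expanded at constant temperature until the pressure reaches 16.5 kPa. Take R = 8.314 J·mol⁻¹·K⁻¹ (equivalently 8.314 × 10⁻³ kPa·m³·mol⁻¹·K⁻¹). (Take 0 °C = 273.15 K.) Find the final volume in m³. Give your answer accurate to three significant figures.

Convert: T₁ = 344.0 K.
From PV = nRT: V₁ = nRT₁/P₁ = 0.07798 m³.
Reversible adiabatic, γ = 1.40: P₂ = P₁·(T₂/T₁)^(γ/(γ−1)) = 30.78 kPa; V₂ = V₁·(T₁/T₂)^(1/(γ−1)) = 0.1429 m³.
Isothermal, so P V is constant: T₃ = T₂; V₃ = V₂·(P₂/P₃) = 0.2667 m³.

V₃ ≈ 0.267 m³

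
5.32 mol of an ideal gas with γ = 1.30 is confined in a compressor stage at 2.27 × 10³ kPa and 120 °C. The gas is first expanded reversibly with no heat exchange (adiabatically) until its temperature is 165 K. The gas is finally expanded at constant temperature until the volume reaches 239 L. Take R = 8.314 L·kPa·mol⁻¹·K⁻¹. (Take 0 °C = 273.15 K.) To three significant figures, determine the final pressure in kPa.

P₃ ≈ 30.5 kPa

Convert: T₁ = 393.1 K.
From PV = nRT: V₁ = nRT₁/P₁ = 7.660 L.
Reversible adiabatic, γ = 1.30: P₂ = P₁·(T₂/T₁)^(γ/(γ−1)) = 52.73 kPa; V₂ = V₁·(T₁/T₂)^(1/(γ−1)) = 138.4 L.
Isothermal, so P V is constant: T₃ = T₂; P₃ = P₂·(V₂/V₃) = 30.54 kPa.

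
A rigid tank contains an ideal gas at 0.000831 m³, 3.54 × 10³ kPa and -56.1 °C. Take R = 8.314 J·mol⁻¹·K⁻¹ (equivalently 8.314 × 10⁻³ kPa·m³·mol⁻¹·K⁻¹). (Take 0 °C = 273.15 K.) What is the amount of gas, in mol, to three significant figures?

Convert: T = 217.05 K.
PV = nRT ⇒ n = PV/(RT) = (3.54e+03 × 0.000831) / (8.314 × 10⁻³ × 217.05)

n ≈ 1.63 mol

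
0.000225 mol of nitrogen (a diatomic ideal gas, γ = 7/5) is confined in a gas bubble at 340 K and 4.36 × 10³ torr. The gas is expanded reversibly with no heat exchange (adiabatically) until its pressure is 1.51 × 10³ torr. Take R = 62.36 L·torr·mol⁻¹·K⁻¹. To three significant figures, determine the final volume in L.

From PV = nRT: V₁ = nRT₁/P₁ = 0.001094 L.
Adiabatic (γ = 7/5), T V^(γ−1) and P V^γ constant: T₂ = T₁·(P₂/P₁)^((γ−1)/γ) = 251.1 K; V₂ = V₁·(P₁/P₂)^(1/γ) = 0.002334 L.

V₂ ≈ 0.00233 L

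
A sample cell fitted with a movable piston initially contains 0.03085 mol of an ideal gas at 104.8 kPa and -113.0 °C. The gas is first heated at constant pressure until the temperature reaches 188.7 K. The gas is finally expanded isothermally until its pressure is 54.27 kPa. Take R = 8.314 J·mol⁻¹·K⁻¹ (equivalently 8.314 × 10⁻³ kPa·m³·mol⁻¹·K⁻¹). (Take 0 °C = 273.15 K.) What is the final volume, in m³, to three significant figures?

Convert: T₁ = 160.1 K.
From PV = nRT: V₁ = nRT₁/P₁ = 0.0003920 m³.
P constant ⇒ V ∝ T: P₂ = P₁; V₂ = V₁·(T₂/T₁) = 0.0004618 m³.
Isothermal, so P V is constant: T₃ = T₂; V₃ = V₂·(P₂/P₃) = 0.0008918 m³.

V₃ ≈ 0.000892 m³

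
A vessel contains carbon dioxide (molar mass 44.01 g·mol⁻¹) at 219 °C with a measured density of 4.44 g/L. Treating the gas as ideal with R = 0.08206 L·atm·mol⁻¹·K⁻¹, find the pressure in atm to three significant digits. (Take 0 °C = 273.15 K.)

ρ = PM/(RT) ⇒ P = ρRT/M = (4.44 × 0.08206 × 492.1) / 44.01

P ≈ 4.07 atm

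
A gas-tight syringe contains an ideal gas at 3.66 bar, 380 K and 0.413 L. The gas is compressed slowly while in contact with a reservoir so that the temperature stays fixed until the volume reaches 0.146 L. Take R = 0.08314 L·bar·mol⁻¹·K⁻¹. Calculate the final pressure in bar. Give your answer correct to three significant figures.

Isothermal, so P V is constant: T₂ = T₁; P₂ = P₁·(V₁/V₂) = 10.35 bar.

P₂ ≈ 10.4 bar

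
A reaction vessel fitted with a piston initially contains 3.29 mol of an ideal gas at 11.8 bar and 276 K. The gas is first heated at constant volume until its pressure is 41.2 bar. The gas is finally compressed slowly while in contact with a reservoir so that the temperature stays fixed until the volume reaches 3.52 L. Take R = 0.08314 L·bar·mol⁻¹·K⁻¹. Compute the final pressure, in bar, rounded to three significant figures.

P₃ ≈ 74.9 bar

From PV = nRT: V₁ = nRT₁/P₁ = 6.398 L.
Isochoric, so P/T is constant: V₂ = V₁; T₂ = T₁·(P₂/P₁) = 963.7 K.
T constant ⇒ Boyle's law P V = const: T₃ = T₂; P₃ = P₂·(V₂/V₃) = 74.88 bar.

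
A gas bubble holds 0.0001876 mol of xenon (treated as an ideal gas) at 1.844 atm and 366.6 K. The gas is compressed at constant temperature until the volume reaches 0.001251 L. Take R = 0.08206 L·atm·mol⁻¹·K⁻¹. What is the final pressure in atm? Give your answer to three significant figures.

From PV = nRT: V₁ = nRT₁/P₁ = 0.003061 L.
T constant ⇒ Boyle's law P V = const: T₂ = T₁; P₂ = P₁·(V₁/V₂) = 4.511 atm.

P₂ ≈ 4.51 atm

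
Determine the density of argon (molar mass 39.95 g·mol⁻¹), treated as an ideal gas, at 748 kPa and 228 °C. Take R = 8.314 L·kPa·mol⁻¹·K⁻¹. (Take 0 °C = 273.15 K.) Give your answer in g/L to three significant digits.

ρ = PM/(RT) = (748 × 39.95) / (8.314 × 501.1)

ρ ≈ 7.17 g/L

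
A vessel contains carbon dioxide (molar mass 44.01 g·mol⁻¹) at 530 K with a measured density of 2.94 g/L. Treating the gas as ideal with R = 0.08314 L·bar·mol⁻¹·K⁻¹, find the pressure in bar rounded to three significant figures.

P ≈ 2.94 bar

ρ = PM/(RT) ⇒ P = ρRT/M = (2.94 × 0.08314 × 530.0) / 44.01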